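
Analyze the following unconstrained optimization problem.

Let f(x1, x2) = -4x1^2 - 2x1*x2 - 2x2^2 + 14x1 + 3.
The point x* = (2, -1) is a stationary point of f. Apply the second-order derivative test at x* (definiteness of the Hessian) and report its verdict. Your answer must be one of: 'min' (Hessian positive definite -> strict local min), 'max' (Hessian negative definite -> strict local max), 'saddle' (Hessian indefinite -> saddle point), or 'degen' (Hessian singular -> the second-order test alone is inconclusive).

Compute the Hessian H = grad^2 f:
  H = [[-8, -2], [-2, -4]]
Verify stationarity: grad f(x*) = H x* + g = (0, 0).
Eigenvalues of H: -8.8284, -3.1716.
Both eigenvalues < 0, so H is negative definite -> x* is a strict local max.

max


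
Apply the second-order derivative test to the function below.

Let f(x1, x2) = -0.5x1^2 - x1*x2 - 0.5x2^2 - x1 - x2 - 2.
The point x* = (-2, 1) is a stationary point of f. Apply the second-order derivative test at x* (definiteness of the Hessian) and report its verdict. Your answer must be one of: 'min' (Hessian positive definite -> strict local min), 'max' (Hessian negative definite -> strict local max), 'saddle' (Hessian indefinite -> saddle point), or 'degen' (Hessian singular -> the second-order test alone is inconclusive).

Compute the Hessian H = grad^2 f:
  H = [[-1, -1], [-1, -1]]
Verify stationarity: grad f(x*) = H x* + g = (0, 0).
Eigenvalues of H: -2, 0.
H has a zero eigenvalue (singular; negative semidefinite but not definite), so H is neither positive definite, negative definite, nor indefinite. The second-order test alone is inconclusive -> degen.
(Indeed, f is constant along the null direction of H through x*, so x* is not a strict local extremum.)

degen


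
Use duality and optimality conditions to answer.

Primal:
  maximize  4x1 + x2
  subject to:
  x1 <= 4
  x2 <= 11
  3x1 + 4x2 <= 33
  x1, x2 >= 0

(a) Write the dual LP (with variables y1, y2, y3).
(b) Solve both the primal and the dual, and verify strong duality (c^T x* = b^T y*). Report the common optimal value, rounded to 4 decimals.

The standard primal-dual pair for 'max c^T x s.t. A x <= b, x >= 0' is:
  Dual:  min b^T y  s.t.  A^T y >= c,  y >= 0.

So the dual LP is:
  minimize  4y1 + 11y2 + 33y3
  subject to:
    y1 + 3y3 >= 4
    y2 + 4y3 >= 1
    y1, y2, y3 >= 0

Solving the primal: x* = (4, 5.25).
  primal value c^T x* = 21.25.
Solving the dual: y* = (3.25, 0, 0.25).
  dual value b^T y* = 21.25.
Strong duality: c^T x* = b^T y*. Confirmed.

21.25


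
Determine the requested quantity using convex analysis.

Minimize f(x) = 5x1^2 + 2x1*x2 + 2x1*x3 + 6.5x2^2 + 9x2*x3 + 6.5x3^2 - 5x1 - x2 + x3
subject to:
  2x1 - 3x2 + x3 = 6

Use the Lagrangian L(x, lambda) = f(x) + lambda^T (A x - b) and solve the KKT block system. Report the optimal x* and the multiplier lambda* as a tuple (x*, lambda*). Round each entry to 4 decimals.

Form the Lagrangian:
  L(x, lambda) = (1/2) x^T Q x + c^T x + lambda^T (A x - b)
Stationarity (grad_x L = 0): Q x + c + A^T lambda = 0.
Primal feasibility: A x = b.

This gives the KKT block system:
  [ Q   A^T ] [ x     ]   [-c ]
  [ A    0  ] [ lambda ] = [ b ]

Solving the linear system:
  x*      = (1.0328, -1.0821, 0.688)
  lambda* = (-2.2701)
  f(x*)   = 5.1131

x* = (1.0328, -1.0821, 0.688), lambda* = (-2.2701)


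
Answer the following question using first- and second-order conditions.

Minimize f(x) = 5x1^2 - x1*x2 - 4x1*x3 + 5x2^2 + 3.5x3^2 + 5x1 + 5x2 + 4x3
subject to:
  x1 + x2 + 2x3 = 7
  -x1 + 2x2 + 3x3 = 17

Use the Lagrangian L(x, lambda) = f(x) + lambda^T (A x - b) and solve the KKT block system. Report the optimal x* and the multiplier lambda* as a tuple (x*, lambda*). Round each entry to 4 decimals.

Form the Lagrangian:
  L(x, lambda) = (1/2) x^T Q x + c^T x + lambda^T (A x - b)
Stationarity (grad_x L = 0): Q x + c + A^T lambda = 0.
Primal feasibility: A x = b.

This gives the KKT block system:
  [ Q   A^T ] [ x     ]   [-c ]
  [ A    0  ] [ lambda ] = [ b ]

Solving the linear system:
  x*      = (-2.1662, 2.1691, 3.4985)
  lambda* = (12.2641, -20.5608)
  f(x*)   = 138.8472

x* = (-2.1662, 2.1691, 3.4985), lambda* = (12.2641, -20.5608)


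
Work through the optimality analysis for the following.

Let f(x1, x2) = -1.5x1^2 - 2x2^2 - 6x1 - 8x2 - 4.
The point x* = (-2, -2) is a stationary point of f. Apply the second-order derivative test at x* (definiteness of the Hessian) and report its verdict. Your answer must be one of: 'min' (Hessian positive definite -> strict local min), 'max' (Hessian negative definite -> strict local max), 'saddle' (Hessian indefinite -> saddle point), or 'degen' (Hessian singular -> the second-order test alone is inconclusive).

Compute the Hessian H = grad^2 f:
  H = [[-3, 0], [0, -4]]
Verify stationarity: grad f(x*) = H x* + g = (0, 0).
Eigenvalues of H: -4, -3.
Both eigenvalues < 0, so H is negative definite -> x* is a strict local max.

max


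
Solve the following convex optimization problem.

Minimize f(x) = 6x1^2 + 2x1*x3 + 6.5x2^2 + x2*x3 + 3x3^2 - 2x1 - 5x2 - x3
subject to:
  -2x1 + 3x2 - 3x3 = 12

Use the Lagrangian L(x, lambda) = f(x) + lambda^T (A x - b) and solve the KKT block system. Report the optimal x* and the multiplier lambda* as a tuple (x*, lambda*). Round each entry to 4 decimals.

Form the Lagrangian:
  L(x, lambda) = (1/2) x^T Q x + c^T x + lambda^T (A x - b)
Stationarity (grad_x L = 0): Q x + c + A^T lambda = 0.
Primal feasibility: A x = b.

This gives the KKT block system:
  [ Q   A^T ] [ x     ]   [-c ]
  [ A    0  ] [ lambda ] = [ b ]

Solving the linear system:
  x*      = (-0.2015, 1.5935, -2.2722)
  lambda* = (-4.4809)
  f(x*)   = 24.2396

x* = (-0.2015, 1.5935, -2.2722), lambda* = (-4.4809)


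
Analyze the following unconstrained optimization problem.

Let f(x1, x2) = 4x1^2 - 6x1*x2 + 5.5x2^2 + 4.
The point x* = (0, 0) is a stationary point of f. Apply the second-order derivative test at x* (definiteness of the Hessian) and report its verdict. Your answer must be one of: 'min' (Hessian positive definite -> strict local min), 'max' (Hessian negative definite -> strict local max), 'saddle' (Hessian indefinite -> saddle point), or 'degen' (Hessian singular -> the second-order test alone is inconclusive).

Compute the Hessian H = grad^2 f:
  H = [[8, -6], [-6, 11]]
Verify stationarity: grad f(x*) = H x* + g = (0, 0).
Eigenvalues of H: 3.3153, 15.6847.
Both eigenvalues > 0, so H is positive definite -> x* is a strict local min.

min


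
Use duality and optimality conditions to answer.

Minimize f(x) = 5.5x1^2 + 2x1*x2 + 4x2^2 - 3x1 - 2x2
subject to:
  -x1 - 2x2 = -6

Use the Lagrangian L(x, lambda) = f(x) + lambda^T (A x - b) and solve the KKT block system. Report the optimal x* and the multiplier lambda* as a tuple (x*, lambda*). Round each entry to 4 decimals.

Form the Lagrangian:
  L(x, lambda) = (1/2) x^T Q x + c^T x + lambda^T (A x - b)
Stationarity (grad_x L = 0): Q x + c + A^T lambda = 0.
Primal feasibility: A x = b.

This gives the KKT block system:
  [ Q   A^T ] [ x     ]   [-c ]
  [ A    0  ] [ lambda ] = [ b ]

Solving the linear system:
  x*      = (0.7273, 2.6364)
  lambda* = (10.2727)
  f(x*)   = 27.0909

x* = (0.7273, 2.6364), lambda* = (10.2727)


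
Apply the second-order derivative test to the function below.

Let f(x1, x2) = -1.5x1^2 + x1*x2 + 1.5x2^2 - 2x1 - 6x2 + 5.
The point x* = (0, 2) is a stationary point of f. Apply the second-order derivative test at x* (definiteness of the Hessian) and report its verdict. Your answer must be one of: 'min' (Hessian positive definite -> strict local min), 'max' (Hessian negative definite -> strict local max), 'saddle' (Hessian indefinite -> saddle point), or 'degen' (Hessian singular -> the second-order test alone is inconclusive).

Compute the Hessian H = grad^2 f:
  H = [[-3, 1], [1, 3]]
Verify stationarity: grad f(x*) = H x* + g = (0, 0).
Eigenvalues of H: -3.1623, 3.1623.
Eigenvalues have mixed signs, so H is indefinite -> x* is a saddle point.

saddle


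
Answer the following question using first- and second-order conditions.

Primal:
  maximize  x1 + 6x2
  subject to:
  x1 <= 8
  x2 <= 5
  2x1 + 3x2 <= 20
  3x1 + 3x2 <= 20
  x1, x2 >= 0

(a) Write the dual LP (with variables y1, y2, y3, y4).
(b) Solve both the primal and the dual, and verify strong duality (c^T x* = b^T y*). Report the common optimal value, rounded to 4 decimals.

The standard primal-dual pair for 'max c^T x s.t. A x <= b, x >= 0' is:
  Dual:  min b^T y  s.t.  A^T y >= c,  y >= 0.

So the dual LP is:
  minimize  8y1 + 5y2 + 20y3 + 20y4
  subject to:
    y1 + 2y3 + 3y4 >= 1
    y2 + 3y3 + 3y4 >= 6
    y1, y2, y3, y4 >= 0

Solving the primal: x* = (1.6667, 5).
  primal value c^T x* = 31.6667.
Solving the dual: y* = (0, 5, 0, 0.3333).
  dual value b^T y* = 31.6667.
Strong duality: c^T x* = b^T y*. Confirmed.

31.6667


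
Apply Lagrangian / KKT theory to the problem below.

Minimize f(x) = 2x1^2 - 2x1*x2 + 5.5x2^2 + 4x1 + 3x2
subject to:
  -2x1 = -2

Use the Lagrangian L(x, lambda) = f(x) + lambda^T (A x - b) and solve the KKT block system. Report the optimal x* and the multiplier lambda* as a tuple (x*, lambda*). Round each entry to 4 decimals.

Form the Lagrangian:
  L(x, lambda) = (1/2) x^T Q x + c^T x + lambda^T (A x - b)
Stationarity (grad_x L = 0): Q x + c + A^T lambda = 0.
Primal feasibility: A x = b.

This gives the KKT block system:
  [ Q   A^T ] [ x     ]   [-c ]
  [ A    0  ] [ lambda ] = [ b ]

Solving the linear system:
  x*      = (1, -0.0909)
  lambda* = (4.0909)
  f(x*)   = 5.9545

x* = (1, -0.0909), lambda* = (4.0909)


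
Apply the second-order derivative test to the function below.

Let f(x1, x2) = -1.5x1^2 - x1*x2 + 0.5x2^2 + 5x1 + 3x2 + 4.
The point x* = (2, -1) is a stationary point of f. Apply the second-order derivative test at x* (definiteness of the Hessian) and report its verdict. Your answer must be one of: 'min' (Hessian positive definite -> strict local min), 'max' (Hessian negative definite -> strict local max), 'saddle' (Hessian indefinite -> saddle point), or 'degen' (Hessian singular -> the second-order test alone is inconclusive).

Compute the Hessian H = grad^2 f:
  H = [[-3, -1], [-1, 1]]
Verify stationarity: grad f(x*) = H x* + g = (0, 0).
Eigenvalues of H: -3.2361, 1.2361.
Eigenvalues have mixed signs, so H is indefinite -> x* is a saddle point.

saddle


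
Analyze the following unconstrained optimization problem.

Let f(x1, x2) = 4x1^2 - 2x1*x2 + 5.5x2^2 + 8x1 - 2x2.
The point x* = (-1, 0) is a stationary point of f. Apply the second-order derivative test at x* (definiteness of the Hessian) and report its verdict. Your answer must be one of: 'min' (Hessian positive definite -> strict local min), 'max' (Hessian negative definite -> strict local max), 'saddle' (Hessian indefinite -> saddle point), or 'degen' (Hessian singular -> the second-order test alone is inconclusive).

Compute the Hessian H = grad^2 f:
  H = [[8, -2], [-2, 11]]
Verify stationarity: grad f(x*) = H x* + g = (0, 0).
Eigenvalues of H: 7, 12.
Both eigenvalues > 0, so H is positive definite -> x* is a strict local min.

min


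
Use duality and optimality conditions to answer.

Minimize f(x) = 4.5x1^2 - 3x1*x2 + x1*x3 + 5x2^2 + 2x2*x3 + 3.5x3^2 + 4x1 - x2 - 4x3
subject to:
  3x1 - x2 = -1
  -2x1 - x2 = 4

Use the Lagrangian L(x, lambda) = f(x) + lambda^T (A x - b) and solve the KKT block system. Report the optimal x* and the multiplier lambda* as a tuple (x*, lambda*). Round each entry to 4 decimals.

Form the Lagrangian:
  L(x, lambda) = (1/2) x^T Q x + c^T x + lambda^T (A x - b)
Stationarity (grad_x L = 0): Q x + c + A^T lambda = 0.
Primal feasibility: A x = b.

This gives the KKT block system:
  [ Q   A^T ] [ x     ]   [-c ]
  [ A    0  ] [ lambda ] = [ b ]

Solving the linear system:
  x*      = (-1, -2, 1.2857)
  lambda* = (-6.6286, -8.8)
  f(x*)   = 10.7143

x* = (-1, -2, 1.2857), lambda* = (-6.6286, -8.8)


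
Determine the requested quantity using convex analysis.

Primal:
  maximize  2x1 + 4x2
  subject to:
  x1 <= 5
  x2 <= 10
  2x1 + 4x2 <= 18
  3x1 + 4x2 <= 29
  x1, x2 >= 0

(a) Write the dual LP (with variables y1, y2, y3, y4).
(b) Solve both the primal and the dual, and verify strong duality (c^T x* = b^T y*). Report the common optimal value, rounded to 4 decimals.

The standard primal-dual pair for 'max c^T x s.t. A x <= b, x >= 0' is:
  Dual:  min b^T y  s.t.  A^T y >= c,  y >= 0.

So the dual LP is:
  minimize  5y1 + 10y2 + 18y3 + 29y4
  subject to:
    y1 + 2y3 + 3y4 >= 2
    y2 + 4y3 + 4y4 >= 4
    y1, y2, y3, y4 >= 0

Solving the primal: x* = (5, 2).
  primal value c^T x* = 18.
Solving the dual: y* = (0, 0, 1, 0).
  dual value b^T y* = 18.
Strong duality: c^T x* = b^T y*. Confirmed.

18


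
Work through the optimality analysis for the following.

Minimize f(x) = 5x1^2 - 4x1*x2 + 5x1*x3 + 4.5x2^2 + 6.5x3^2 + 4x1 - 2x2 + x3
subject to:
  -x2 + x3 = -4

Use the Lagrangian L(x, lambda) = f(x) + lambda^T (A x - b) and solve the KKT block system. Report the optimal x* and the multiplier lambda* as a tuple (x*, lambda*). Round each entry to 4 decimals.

Form the Lagrangian:
  L(x, lambda) = (1/2) x^T Q x + c^T x + lambda^T (A x - b)
Stationarity (grad_x L = 0): Q x + c + A^T lambda = 0.
Primal feasibility: A x = b.

This gives the KKT block system:
  [ Q   A^T ] [ x     ]   [-c ]
  [ A    0  ] [ lambda ] = [ b ]

Solving the linear system:
  x*      = (1.3653, 2.347, -1.653)
  lambda* = (13.6621)
  f(x*)   = 26.8813

x* = (1.3653, 2.347, -1.653), lambda* = (13.6621)


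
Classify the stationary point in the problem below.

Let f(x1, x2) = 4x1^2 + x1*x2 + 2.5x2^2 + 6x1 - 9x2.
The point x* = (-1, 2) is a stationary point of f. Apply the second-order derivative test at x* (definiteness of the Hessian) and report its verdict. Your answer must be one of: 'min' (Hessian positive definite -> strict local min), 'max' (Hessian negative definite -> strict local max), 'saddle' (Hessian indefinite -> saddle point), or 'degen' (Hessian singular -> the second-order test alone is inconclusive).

Compute the Hessian H = grad^2 f:
  H = [[8, 1], [1, 5]]
Verify stationarity: grad f(x*) = H x* + g = (0, 0).
Eigenvalues of H: 4.6972, 8.3028.
Both eigenvalues > 0, so H is positive definite -> x* is a strict local min.

min


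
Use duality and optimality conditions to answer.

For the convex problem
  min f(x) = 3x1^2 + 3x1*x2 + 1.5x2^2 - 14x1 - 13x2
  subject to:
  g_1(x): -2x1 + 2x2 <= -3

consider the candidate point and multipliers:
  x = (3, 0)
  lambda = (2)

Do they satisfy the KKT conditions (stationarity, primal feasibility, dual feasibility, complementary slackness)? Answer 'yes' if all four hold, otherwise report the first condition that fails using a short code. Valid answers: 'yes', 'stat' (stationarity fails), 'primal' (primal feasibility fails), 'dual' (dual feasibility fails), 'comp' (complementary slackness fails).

Gradient of f: grad f(x) = Q x + c = (4, -4)
Constraint values g_i(x) = a_i^T x - b_i:
  g_1((3, 0)) = -3
Stationarity residual: grad f(x) + sum_i lambda_i a_i = (0, 0)
  -> stationarity OK
Primal feasibility (all g_i <= 0): OK
Dual feasibility (all lambda_i >= 0): OK
Complementary slackness (lambda_i * g_i(x) = 0 for all i): FAILS

Verdict: the first failing condition is complementary_slackness -> comp.

comp


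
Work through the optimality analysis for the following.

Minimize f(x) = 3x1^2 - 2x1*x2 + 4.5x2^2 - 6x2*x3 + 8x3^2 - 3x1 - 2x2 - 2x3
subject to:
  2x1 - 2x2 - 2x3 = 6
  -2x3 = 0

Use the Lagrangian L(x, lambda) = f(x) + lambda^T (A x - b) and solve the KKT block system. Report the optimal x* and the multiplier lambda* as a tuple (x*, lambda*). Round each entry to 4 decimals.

Form the Lagrangian:
  L(x, lambda) = (1/2) x^T Q x + c^T x + lambda^T (A x - b)
Stationarity (grad_x L = 0): Q x + c + A^T lambda = 0.
Primal feasibility: A x = b.

This gives the KKT block system:
  [ Q   A^T ] [ x     ]   [-c ]
  [ A    0  ] [ lambda ] = [ b ]

Solving the linear system:
  x*      = (2.3636, -0.6364, 0)
  lambda* = (-6.2273, 7.1364)
  f(x*)   = 15.7727

x* = (2.3636, -0.6364, 0), lambda* = (-6.2273, 7.1364)


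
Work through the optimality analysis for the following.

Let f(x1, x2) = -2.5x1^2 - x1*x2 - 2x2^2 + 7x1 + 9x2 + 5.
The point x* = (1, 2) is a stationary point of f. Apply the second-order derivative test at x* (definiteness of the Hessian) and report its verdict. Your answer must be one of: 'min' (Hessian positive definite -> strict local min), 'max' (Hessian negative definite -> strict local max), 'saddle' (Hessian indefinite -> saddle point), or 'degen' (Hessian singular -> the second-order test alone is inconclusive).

Compute the Hessian H = grad^2 f:
  H = [[-5, -1], [-1, -4]]
Verify stationarity: grad f(x*) = H x* + g = (0, 0).
Eigenvalues of H: -5.618, -3.382.
Both eigenvalues < 0, so H is negative definite -> x* is a strict local max.

max


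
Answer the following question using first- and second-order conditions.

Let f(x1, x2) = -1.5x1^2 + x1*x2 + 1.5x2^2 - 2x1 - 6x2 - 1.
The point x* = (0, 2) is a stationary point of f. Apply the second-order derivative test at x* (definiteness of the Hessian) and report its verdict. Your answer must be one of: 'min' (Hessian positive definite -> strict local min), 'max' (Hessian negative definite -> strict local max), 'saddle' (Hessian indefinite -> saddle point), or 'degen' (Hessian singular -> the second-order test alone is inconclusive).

Compute the Hessian H = grad^2 f:
  H = [[-3, 1], [1, 3]]
Verify stationarity: grad f(x*) = H x* + g = (0, 0).
Eigenvalues of H: -3.1623, 3.1623.
Eigenvalues have mixed signs, so H is indefinite -> x* is a saddle point.

saddle


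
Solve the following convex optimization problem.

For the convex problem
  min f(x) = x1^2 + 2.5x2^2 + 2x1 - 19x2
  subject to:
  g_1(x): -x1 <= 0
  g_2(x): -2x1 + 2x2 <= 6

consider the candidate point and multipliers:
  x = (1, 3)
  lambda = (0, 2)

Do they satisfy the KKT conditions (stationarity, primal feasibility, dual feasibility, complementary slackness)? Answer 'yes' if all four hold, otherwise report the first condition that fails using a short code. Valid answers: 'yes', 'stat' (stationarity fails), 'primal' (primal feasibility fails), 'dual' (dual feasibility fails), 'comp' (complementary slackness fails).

Gradient of f: grad f(x) = Q x + c = (4, -4)
Constraint values g_i(x) = a_i^T x - b_i:
  g_1((1, 3)) = -1
  g_2((1, 3)) = -2
Stationarity residual: grad f(x) + sum_i lambda_i a_i = (0, 0)
  -> stationarity OK
Primal feasibility (all g_i <= 0): OK
Dual feasibility (all lambda_i >= 0): OK
Complementary slackness (lambda_i * g_i(x) = 0 for all i): FAILS

Verdict: the first failing condition is complementary_slackness -> comp.

comp


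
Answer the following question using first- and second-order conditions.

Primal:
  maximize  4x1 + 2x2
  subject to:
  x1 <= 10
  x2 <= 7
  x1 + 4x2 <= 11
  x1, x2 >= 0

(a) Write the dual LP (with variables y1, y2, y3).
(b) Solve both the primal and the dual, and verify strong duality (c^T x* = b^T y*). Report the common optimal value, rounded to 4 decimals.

The standard primal-dual pair for 'max c^T x s.t. A x <= b, x >= 0' is:
  Dual:  min b^T y  s.t.  A^T y >= c,  y >= 0.

So the dual LP is:
  minimize  10y1 + 7y2 + 11y3
  subject to:
    y1 + y3 >= 4
    y2 + 4y3 >= 2
    y1, y2, y3 >= 0

Solving the primal: x* = (10, 0.25).
  primal value c^T x* = 40.5.
Solving the dual: y* = (3.5, 0, 0.5).
  dual value b^T y* = 40.5.
Strong duality: c^T x* = b^T y*. Confirmed.

40.5


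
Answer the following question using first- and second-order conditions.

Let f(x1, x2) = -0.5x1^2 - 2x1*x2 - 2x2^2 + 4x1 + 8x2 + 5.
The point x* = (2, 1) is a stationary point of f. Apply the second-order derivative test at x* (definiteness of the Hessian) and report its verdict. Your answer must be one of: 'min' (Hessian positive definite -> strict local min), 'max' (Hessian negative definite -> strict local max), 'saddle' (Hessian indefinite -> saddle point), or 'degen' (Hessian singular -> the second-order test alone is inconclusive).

Compute the Hessian H = grad^2 f:
  H = [[-1, -2], [-2, -4]]
Verify stationarity: grad f(x*) = H x* + g = (0, 0).
Eigenvalues of H: -5, 0.
H has a zero eigenvalue (singular; negative semidefinite but not definite), so H is neither positive definite, negative definite, nor indefinite. The second-order test alone is inconclusive -> degen.
(Indeed, f is constant along the null direction of H through x*, so x* is not a strict local extremum.)

degen


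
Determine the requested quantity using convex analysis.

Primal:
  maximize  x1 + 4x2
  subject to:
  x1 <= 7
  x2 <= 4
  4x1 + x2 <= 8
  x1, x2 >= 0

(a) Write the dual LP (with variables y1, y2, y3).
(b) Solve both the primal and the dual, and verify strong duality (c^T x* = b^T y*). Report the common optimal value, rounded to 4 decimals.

The standard primal-dual pair for 'max c^T x s.t. A x <= b, x >= 0' is:
  Dual:  min b^T y  s.t.  A^T y >= c,  y >= 0.

So the dual LP is:
  minimize  7y1 + 4y2 + 8y3
  subject to:
    y1 + 4y3 >= 1
    y2 + y3 >= 4
    y1, y2, y3 >= 0

Solving the primal: x* = (1, 4).
  primal value c^T x* = 17.
Solving the dual: y* = (0, 3.75, 0.25).
  dual value b^T y* = 17.
Strong duality: c^T x* = b^T y*. Confirmed.

17


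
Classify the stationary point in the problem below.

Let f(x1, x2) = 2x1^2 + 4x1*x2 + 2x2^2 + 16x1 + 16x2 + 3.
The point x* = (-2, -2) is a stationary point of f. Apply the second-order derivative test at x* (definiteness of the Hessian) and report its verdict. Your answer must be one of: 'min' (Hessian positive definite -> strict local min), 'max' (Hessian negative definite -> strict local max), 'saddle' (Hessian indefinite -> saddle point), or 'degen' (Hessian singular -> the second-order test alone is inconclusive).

Compute the Hessian H = grad^2 f:
  H = [[4, 4], [4, 4]]
Verify stationarity: grad f(x*) = H x* + g = (0, 0).
Eigenvalues of H: 0, 8.
H has a zero eigenvalue (singular; positive semidefinite but not definite), so H is neither positive definite, negative definite, nor indefinite. The second-order test alone is inconclusive -> degen.
(Indeed, f is constant along the null direction of H through x*, so x* is not a strict local extremum.)

degen


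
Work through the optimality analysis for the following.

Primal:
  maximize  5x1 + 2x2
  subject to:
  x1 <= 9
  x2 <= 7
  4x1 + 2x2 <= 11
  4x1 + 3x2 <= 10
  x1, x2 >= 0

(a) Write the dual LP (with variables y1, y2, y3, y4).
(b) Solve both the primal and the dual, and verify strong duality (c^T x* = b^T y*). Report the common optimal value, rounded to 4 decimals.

The standard primal-dual pair for 'max c^T x s.t. A x <= b, x >= 0' is:
  Dual:  min b^T y  s.t.  A^T y >= c,  y >= 0.

So the dual LP is:
  minimize  9y1 + 7y2 + 11y3 + 10y4
  subject to:
    y1 + 4y3 + 4y4 >= 5
    y2 + 2y3 + 3y4 >= 2
    y1, y2, y3, y4 >= 0

Solving the primal: x* = (2.5, 0).
  primal value c^T x* = 12.5.
Solving the dual: y* = (0, 0, 0, 1.25).
  dual value b^T y* = 12.5.
Strong duality: c^T x* = b^T y*. Confirmed.

12.5


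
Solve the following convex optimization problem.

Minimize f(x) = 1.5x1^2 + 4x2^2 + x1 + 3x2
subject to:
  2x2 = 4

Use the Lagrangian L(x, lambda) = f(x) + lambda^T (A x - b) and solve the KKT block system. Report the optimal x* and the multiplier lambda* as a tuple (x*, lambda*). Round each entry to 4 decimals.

Form the Lagrangian:
  L(x, lambda) = (1/2) x^T Q x + c^T x + lambda^T (A x - b)
Stationarity (grad_x L = 0): Q x + c + A^T lambda = 0.
Primal feasibility: A x = b.

This gives the KKT block system:
  [ Q   A^T ] [ x     ]   [-c ]
  [ A    0  ] [ lambda ] = [ b ]

Solving the linear system:
  x*      = (-0.3333, 2)
  lambda* = (-9.5)
  f(x*)   = 21.8333

x* = (-0.3333, 2), lambda* = (-9.5)


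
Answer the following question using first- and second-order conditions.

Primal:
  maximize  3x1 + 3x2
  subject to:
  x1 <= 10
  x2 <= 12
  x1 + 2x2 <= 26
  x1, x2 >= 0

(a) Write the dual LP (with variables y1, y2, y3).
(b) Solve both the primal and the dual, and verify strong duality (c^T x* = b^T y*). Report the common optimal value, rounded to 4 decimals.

The standard primal-dual pair for 'max c^T x s.t. A x <= b, x >= 0' is:
  Dual:  min b^T y  s.t.  A^T y >= c,  y >= 0.

So the dual LP is:
  minimize  10y1 + 12y2 + 26y3
  subject to:
    y1 + y3 >= 3
    y2 + 2y3 >= 3
    y1, y2, y3 >= 0

Solving the primal: x* = (10, 8).
  primal value c^T x* = 54.
Solving the dual: y* = (1.5, 0, 1.5).
  dual value b^T y* = 54.
Strong duality: c^T x* = b^T y*. Confirmed.

54


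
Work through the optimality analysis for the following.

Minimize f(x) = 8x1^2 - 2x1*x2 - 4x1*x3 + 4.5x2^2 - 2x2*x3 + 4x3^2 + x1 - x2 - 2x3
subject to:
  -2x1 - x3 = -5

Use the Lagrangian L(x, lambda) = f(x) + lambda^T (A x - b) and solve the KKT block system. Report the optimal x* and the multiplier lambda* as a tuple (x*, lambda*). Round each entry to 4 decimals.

Form the Lagrangian:
  L(x, lambda) = (1/2) x^T Q x + c^T x + lambda^T (A x - b)
Stationarity (grad_x L = 0): Q x + c + A^T lambda = 0.
Primal feasibility: A x = b.

This gives the KKT block system:
  [ Q   A^T ] [ x     ]   [-c ]
  [ A    0  ] [ lambda ] = [ b ]

Solving the linear system:
  x*      = (1.4563, 0.8986, 2.0874)
  lambda* = (7.0769)
  f(x*)   = 15.8837

x* = (1.4563, 0.8986, 2.0874), lambda* = (7.0769)


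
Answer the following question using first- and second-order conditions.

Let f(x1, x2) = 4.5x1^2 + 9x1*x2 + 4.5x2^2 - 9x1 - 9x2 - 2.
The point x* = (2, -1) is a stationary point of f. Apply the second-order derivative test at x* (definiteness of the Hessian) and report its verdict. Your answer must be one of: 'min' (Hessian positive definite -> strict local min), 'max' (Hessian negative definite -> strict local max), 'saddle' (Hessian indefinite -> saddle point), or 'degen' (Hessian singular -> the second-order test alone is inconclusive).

Compute the Hessian H = grad^2 f:
  H = [[9, 9], [9, 9]]
Verify stationarity: grad f(x*) = H x* + g = (0, 0).
Eigenvalues of H: 0, 18.
H has a zero eigenvalue (singular; positive semidefinite but not definite), so H is neither positive definite, negative definite, nor indefinite. The second-order test alone is inconclusive -> degen.
(Indeed, f is constant along the null direction of H through x*, so x* is not a strict local extremum.)

degen


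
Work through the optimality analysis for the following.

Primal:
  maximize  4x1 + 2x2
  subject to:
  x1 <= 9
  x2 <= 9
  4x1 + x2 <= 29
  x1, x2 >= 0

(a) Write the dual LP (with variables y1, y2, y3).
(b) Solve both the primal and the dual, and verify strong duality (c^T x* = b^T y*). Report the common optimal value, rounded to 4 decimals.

The standard primal-dual pair for 'max c^T x s.t. A x <= b, x >= 0' is:
  Dual:  min b^T y  s.t.  A^T y >= c,  y >= 0.

So the dual LP is:
  minimize  9y1 + 9y2 + 29y3
  subject to:
    y1 + 4y3 >= 4
    y2 + y3 >= 2
    y1, y2, y3 >= 0

Solving the primal: x* = (5, 9).
  primal value c^T x* = 38.
Solving the dual: y* = (0, 1, 1).
  dual value b^T y* = 38.
Strong duality: c^T x* = b^T y*. Confirmed.

38


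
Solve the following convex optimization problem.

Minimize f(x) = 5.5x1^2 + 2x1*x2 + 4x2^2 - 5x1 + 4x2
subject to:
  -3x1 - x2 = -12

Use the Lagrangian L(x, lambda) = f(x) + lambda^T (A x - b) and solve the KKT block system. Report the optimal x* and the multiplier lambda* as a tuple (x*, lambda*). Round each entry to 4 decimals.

Form the Lagrangian:
  L(x, lambda) = (1/2) x^T Q x + c^T x + lambda^T (A x - b)
Stationarity (grad_x L = 0): Q x + c + A^T lambda = 0.
Primal feasibility: A x = b.

This gives the KKT block system:
  [ Q   A^T ] [ x     ]   [-c ]
  [ A    0  ] [ lambda ] = [ b ]

Solving the linear system:
  x*      = (3.9577, 0.1268)
  lambda* = (12.9296)
  f(x*)   = 67.9366

x* = (3.9577, 0.1268), lambda* = (12.9296)


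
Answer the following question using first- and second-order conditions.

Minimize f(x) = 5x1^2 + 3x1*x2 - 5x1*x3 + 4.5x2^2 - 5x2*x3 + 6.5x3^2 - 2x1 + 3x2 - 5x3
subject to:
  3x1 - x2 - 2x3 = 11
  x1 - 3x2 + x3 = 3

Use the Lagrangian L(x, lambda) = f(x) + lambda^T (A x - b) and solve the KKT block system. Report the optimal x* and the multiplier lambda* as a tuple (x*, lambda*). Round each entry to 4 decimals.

Form the Lagrangian:
  L(x, lambda) = (1/2) x^T Q x + c^T x + lambda^T (A x - b)
Stationarity (grad_x L = 0): Q x + c + A^T lambda = 0.
Primal feasibility: A x = b.

This gives the KKT block system:
  [ Q   A^T ] [ x     ]   [-c ]
  [ A    0  ] [ lambda ] = [ b ]

Solving the linear system:
  x*      = (2.5533, -0.6048, -1.3676)
  lambda* = (-12.2158, 8.0903)
  f(x*)   = 55.01

x* = (2.5533, -0.6048, -1.3676), lambda* = (-12.2158, 8.0903)


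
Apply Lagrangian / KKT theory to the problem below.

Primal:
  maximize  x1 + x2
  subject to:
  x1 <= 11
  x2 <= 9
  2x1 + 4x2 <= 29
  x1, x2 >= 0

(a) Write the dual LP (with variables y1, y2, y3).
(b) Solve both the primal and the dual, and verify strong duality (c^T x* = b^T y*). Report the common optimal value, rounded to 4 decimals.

The standard primal-dual pair for 'max c^T x s.t. A x <= b, x >= 0' is:
  Dual:  min b^T y  s.t.  A^T y >= c,  y >= 0.

So the dual LP is:
  minimize  11y1 + 9y2 + 29y3
  subject to:
    y1 + 2y3 >= 1
    y2 + 4y3 >= 1
    y1, y2, y3 >= 0

Solving the primal: x* = (11, 1.75).
  primal value c^T x* = 12.75.
Solving the dual: y* = (0.5, 0, 0.25).
  dual value b^T y* = 12.75.
Strong duality: c^T x* = b^T y*. Confirmed.

12.75


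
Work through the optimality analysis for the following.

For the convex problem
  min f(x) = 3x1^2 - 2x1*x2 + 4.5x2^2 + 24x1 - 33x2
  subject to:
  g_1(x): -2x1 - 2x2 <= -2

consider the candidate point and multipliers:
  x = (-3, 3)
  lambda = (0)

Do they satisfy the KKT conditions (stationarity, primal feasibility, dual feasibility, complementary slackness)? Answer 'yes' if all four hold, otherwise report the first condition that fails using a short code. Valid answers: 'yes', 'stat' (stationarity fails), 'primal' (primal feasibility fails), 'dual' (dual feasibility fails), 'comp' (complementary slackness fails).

Gradient of f: grad f(x) = Q x + c = (0, 0)
Constraint values g_i(x) = a_i^T x - b_i:
  g_1((-3, 3)) = 2
Stationarity residual: grad f(x) + sum_i lambda_i a_i = (0, 0)
  -> stationarity OK
Primal feasibility (all g_i <= 0): FAILS
Dual feasibility (all lambda_i >= 0): OK
Complementary slackness (lambda_i * g_i(x) = 0 for all i): OK

Verdict: the first failing condition is primal_feasibility -> primal.

primal


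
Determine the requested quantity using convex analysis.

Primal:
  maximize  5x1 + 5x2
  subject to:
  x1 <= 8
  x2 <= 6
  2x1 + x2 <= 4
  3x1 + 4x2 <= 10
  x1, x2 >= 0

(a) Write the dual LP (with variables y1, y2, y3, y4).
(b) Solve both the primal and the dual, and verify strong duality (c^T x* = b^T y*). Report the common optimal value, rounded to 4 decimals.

The standard primal-dual pair for 'max c^T x s.t. A x <= b, x >= 0' is:
  Dual:  min b^T y  s.t.  A^T y >= c,  y >= 0.

So the dual LP is:
  minimize  8y1 + 6y2 + 4y3 + 10y4
  subject to:
    y1 + 2y3 + 3y4 >= 5
    y2 + y3 + 4y4 >= 5
    y1, y2, y3, y4 >= 0

Solving the primal: x* = (1.2, 1.6).
  primal value c^T x* = 14.
Solving the dual: y* = (0, 0, 1, 1).
  dual value b^T y* = 14.
Strong duality: c^T x* = b^T y*. Confirmed.

14


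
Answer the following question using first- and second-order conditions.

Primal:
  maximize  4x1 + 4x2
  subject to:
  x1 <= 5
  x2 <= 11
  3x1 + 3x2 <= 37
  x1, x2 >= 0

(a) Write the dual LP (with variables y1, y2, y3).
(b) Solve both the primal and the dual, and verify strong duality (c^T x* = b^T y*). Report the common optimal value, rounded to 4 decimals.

The standard primal-dual pair for 'max c^T x s.t. A x <= b, x >= 0' is:
  Dual:  min b^T y  s.t.  A^T y >= c,  y >= 0.

So the dual LP is:
  minimize  5y1 + 11y2 + 37y3
  subject to:
    y1 + 3y3 >= 4
    y2 + 3y3 >= 4
    y1, y2, y3 >= 0

Solving the primal: x* = (1.3333, 11).
  primal value c^T x* = 49.3333.
Solving the dual: y* = (0, 0, 1.3333).
  dual value b^T y* = 49.3333.
Strong duality: c^T x* = b^T y*. Confirmed.

49.3333


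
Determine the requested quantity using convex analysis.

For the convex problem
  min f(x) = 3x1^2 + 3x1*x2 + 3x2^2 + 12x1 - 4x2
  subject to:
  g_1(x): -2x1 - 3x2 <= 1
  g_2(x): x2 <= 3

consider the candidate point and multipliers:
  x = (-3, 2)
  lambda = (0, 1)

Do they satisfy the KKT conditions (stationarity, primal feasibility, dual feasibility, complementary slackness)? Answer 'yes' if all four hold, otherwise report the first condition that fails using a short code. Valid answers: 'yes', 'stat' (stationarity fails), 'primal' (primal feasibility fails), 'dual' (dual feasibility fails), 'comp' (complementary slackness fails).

Gradient of f: grad f(x) = Q x + c = (0, -1)
Constraint values g_i(x) = a_i^T x - b_i:
  g_1((-3, 2)) = -1
  g_2((-3, 2)) = -1
Stationarity residual: grad f(x) + sum_i lambda_i a_i = (0, 0)
  -> stationarity OK
Primal feasibility (all g_i <= 0): OK
Dual feasibility (all lambda_i >= 0): OK
Complementary slackness (lambda_i * g_i(x) = 0 for all i): FAILS

Verdict: the first failing condition is complementary_slackness -> comp.

comp


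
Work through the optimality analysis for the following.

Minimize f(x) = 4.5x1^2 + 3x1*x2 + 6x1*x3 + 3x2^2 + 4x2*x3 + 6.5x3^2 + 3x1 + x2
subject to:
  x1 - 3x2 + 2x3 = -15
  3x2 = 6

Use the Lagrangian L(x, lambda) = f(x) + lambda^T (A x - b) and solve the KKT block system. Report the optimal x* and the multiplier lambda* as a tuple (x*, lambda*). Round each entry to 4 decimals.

Form the Lagrangian:
  L(x, lambda) = (1/2) x^T Q x + c^T x + lambda^T (A x - b)
Stationarity (grad_x L = 0): Q x + c + A^T lambda = 0.
Primal feasibility: A x = b.

This gives the KKT block system:
  [ Q   A^T ] [ x     ]   [-c ]
  [ A    0  ] [ lambda ] = [ b ]

Solving the linear system:
  x*      = (-1.16, 2, -3.92)
  lambda* = (24.96, 27.0133)
  f(x*)   = 105.42

x* = (-1.16, 2, -3.92), lambda* = (24.96, 27.0133)


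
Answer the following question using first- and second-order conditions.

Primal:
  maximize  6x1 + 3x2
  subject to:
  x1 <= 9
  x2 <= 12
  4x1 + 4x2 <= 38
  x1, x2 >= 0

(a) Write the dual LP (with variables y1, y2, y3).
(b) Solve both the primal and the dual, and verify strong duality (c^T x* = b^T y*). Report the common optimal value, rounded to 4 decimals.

The standard primal-dual pair for 'max c^T x s.t. A x <= b, x >= 0' is:
  Dual:  min b^T y  s.t.  A^T y >= c,  y >= 0.

So the dual LP is:
  minimize  9y1 + 12y2 + 38y3
  subject to:
    y1 + 4y3 >= 6
    y2 + 4y3 >= 3
    y1, y2, y3 >= 0

Solving the primal: x* = (9, 0.5).
  primal value c^T x* = 55.5.
Solving the dual: y* = (3, 0, 0.75).
  dual value b^T y* = 55.5.
Strong duality: c^T x* = b^T y*. Confirmed.

55.5


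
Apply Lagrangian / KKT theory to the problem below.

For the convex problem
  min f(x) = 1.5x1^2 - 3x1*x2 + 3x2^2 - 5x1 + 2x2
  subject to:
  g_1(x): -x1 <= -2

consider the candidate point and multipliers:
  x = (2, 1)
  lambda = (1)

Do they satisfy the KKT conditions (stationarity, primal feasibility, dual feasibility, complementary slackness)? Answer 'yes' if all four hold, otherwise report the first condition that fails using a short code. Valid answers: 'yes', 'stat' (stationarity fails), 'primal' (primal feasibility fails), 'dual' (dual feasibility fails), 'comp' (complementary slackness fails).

Gradient of f: grad f(x) = Q x + c = (-2, 2)
Constraint values g_i(x) = a_i^T x - b_i:
  g_1((2, 1)) = 0
Stationarity residual: grad f(x) + sum_i lambda_i a_i = (-3, 2)
  -> stationarity FAILS
Primal feasibility (all g_i <= 0): OK
Dual feasibility (all lambda_i >= 0): OK
Complementary slackness (lambda_i * g_i(x) = 0 for all i): OK

Verdict: the first failing condition is stationarity -> stat.

stat


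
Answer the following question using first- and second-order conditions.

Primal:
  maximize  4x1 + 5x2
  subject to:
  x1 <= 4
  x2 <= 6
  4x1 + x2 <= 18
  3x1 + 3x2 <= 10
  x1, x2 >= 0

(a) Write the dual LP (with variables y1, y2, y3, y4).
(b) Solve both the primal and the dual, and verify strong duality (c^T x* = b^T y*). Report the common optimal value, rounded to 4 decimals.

The standard primal-dual pair for 'max c^T x s.t. A x <= b, x >= 0' is:
  Dual:  min b^T y  s.t.  A^T y >= c,  y >= 0.

So the dual LP is:
  minimize  4y1 + 6y2 + 18y3 + 10y4
  subject to:
    y1 + 4y3 + 3y4 >= 4
    y2 + y3 + 3y4 >= 5
    y1, y2, y3, y4 >= 0

Solving the primal: x* = (0, 3.3333).
  primal value c^T x* = 16.6667.
Solving the dual: y* = (0, 0, 0, 1.6667).
  dual value b^T y* = 16.6667.
Strong duality: c^T x* = b^T y*. Confirmed.

16.6667


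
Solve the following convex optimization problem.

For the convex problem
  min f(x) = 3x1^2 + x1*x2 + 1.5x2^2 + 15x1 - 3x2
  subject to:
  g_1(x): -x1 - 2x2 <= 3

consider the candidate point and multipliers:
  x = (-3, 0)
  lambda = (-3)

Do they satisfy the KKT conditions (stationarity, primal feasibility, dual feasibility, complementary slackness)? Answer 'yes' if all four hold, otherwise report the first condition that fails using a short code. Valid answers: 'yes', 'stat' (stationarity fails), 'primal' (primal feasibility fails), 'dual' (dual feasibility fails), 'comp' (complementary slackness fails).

Gradient of f: grad f(x) = Q x + c = (-3, -6)
Constraint values g_i(x) = a_i^T x - b_i:
  g_1((-3, 0)) = 0
Stationarity residual: grad f(x) + sum_i lambda_i a_i = (0, 0)
  -> stationarity OK
Primal feasibility (all g_i <= 0): OK
Dual feasibility (all lambda_i >= 0): FAILS
Complementary slackness (lambda_i * g_i(x) = 0 for all i): OK

Verdict: the first failing condition is dual_feasibility -> dual.

dual


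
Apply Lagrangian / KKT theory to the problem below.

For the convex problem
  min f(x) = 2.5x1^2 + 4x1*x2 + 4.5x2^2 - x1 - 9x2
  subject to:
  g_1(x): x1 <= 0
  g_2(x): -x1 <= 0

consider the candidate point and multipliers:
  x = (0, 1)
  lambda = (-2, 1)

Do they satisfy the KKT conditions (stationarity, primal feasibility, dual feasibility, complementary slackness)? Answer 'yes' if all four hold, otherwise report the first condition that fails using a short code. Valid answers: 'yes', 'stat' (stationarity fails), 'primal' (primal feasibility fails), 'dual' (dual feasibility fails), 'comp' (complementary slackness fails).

Gradient of f: grad f(x) = Q x + c = (3, 0)
Constraint values g_i(x) = a_i^T x - b_i:
  g_1((0, 1)) = 0
  g_2((0, 1)) = 0
Stationarity residual: grad f(x) + sum_i lambda_i a_i = (0, 0)
  -> stationarity OK
Primal feasibility (all g_i <= 0): OK
Dual feasibility (all lambda_i >= 0): FAILS
Complementary slackness (lambda_i * g_i(x) = 0 for all i): OK

Verdict: the first failing condition is dual_feasibility -> dual.

dual


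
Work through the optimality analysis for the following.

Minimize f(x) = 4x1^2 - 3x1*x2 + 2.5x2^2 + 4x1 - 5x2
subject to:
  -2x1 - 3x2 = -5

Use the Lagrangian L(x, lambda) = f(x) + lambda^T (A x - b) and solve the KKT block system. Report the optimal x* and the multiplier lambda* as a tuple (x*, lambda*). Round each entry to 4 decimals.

Form the Lagrangian:
  L(x, lambda) = (1/2) x^T Q x + c^T x + lambda^T (A x - b)
Stationarity (grad_x L = 0): Q x + c + A^T lambda = 0.
Primal feasibility: A x = b.

This gives the KKT block system:
  [ Q   A^T ] [ x     ]   [-c ]
  [ A    0  ] [ lambda ] = [ b ]

Solving the linear system:
  x*      = (0.2266, 1.5156)
  lambda* = (0.6328)
  f(x*)   = -1.7539

x* = (0.2266, 1.5156), lambda* = (0.6328)


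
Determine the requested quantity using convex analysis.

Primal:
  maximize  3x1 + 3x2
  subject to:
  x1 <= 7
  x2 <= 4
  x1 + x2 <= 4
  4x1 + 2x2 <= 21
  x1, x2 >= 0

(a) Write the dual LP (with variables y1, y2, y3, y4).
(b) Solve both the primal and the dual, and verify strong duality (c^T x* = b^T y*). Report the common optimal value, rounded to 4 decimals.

The standard primal-dual pair for 'max c^T x s.t. A x <= b, x >= 0' is:
  Dual:  min b^T y  s.t.  A^T y >= c,  y >= 0.

So the dual LP is:
  minimize  7y1 + 4y2 + 4y3 + 21y4
  subject to:
    y1 + y3 + 4y4 >= 3
    y2 + y3 + 2y4 >= 3
    y1, y2, y3, y4 >= 0

Solving the primal: x* = (4, 0).
  primal value c^T x* = 12.
Solving the dual: y* = (0, 0, 3, 0).
  dual value b^T y* = 12.
Strong duality: c^T x* = b^T y*. Confirmed.

12


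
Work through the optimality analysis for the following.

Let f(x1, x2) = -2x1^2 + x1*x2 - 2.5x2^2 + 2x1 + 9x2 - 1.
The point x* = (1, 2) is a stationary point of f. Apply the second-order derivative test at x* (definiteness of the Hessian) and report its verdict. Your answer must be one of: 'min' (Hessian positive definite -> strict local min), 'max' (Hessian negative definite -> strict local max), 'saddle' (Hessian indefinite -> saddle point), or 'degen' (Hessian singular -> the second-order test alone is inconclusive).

Compute the Hessian H = grad^2 f:
  H = [[-4, 1], [1, -5]]
Verify stationarity: grad f(x*) = H x* + g = (0, 0).
Eigenvalues of H: -5.618, -3.382.
Both eigenvalues < 0, so H is negative definite -> x* is a strict local max.

max
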